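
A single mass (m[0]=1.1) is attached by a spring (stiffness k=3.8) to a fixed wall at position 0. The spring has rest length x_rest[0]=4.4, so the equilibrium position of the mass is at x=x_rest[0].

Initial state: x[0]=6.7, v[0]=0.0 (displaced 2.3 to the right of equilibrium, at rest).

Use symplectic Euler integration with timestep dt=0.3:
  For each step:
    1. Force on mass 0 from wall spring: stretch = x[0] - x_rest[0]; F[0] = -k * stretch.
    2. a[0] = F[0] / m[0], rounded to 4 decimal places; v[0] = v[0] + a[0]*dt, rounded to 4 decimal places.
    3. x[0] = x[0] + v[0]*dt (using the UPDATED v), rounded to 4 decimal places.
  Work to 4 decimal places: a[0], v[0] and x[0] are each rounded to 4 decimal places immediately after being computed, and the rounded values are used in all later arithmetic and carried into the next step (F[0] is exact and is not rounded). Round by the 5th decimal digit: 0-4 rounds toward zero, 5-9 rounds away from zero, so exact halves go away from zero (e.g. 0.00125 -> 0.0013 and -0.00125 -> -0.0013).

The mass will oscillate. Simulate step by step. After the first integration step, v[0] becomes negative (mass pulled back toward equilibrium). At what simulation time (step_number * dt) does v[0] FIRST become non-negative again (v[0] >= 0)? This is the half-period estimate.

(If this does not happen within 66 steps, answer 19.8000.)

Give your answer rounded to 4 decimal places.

Step 0: x=[6.7000] v=[0.0000]
Step 1: x=[5.9849] v=[-2.3837]
Step 2: x=[4.7770] v=[-4.0262]
Step 3: x=[3.4519] v=[-4.4169]
Step 4: x=[2.4216] v=[-3.4343]
Step 5: x=[2.0064] v=[-1.3840]
Step 6: x=[2.3354] v=[1.0966]
First v>=0 after going negative at step 6, time=1.8000

Answer: 1.8000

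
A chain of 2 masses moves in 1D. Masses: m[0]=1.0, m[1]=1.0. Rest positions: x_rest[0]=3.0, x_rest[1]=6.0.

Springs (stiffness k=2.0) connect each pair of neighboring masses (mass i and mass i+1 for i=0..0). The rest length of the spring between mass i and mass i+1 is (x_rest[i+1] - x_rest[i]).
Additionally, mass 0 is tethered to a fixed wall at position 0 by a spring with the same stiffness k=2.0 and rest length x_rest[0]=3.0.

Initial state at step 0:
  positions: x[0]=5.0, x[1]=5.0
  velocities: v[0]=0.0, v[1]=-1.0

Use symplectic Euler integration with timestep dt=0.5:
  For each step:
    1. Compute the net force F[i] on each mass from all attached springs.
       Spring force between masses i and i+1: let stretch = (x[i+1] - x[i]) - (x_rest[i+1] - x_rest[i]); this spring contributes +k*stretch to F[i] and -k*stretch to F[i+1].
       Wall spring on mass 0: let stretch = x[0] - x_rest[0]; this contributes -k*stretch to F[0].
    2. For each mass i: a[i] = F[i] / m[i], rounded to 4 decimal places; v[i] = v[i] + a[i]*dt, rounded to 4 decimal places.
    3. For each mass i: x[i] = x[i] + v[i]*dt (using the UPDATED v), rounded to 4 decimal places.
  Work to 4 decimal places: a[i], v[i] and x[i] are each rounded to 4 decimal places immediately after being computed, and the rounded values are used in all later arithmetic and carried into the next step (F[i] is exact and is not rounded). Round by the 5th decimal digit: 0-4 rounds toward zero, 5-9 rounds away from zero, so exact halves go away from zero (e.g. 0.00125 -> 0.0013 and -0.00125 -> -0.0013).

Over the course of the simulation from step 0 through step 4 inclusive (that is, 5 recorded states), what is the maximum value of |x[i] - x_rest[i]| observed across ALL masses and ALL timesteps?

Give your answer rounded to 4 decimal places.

Step 0: x=[5.0000 5.0000] v=[0.0000 -1.0000]
Step 1: x=[2.5000 6.0000] v=[-5.0000 2.0000]
Step 2: x=[0.5000 6.7500] v=[-4.0000 1.5000]
Step 3: x=[1.3750 5.8750] v=[1.7500 -1.7500]
Step 4: x=[3.8125 4.2500] v=[4.8750 -3.2500]
Max displacement = 2.5000

Answer: 2.5000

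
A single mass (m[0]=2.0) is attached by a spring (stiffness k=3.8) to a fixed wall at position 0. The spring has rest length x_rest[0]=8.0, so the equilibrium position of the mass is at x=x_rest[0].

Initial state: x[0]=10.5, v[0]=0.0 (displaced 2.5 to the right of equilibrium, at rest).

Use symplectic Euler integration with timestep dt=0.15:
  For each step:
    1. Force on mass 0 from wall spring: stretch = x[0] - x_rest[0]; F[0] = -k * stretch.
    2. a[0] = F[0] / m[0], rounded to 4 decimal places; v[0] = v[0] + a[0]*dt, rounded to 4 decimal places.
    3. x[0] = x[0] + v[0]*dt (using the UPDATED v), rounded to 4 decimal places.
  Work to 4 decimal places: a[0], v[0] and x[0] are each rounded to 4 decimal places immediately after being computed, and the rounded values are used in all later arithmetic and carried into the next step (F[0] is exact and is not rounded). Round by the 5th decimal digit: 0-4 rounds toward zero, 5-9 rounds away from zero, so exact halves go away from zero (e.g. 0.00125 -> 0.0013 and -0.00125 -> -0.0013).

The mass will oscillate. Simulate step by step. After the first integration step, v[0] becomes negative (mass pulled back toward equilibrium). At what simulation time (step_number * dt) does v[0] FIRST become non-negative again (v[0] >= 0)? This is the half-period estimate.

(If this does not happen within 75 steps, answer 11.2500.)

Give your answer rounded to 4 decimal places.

Answer: 2.4000

Derivation:
Step 0: x=[10.5000] v=[0.0000]
Step 1: x=[10.3931] v=[-0.7125]
Step 2: x=[10.1839] v=[-1.3945]
Step 3: x=[9.8814] v=[-2.0169]
Step 4: x=[9.4984] v=[-2.5531]
Step 5: x=[9.0514] v=[-2.9802]
Step 6: x=[8.5594] v=[-3.2799]
Step 7: x=[8.0435] v=[-3.4393]
Step 8: x=[7.5257] v=[-3.4517]
Step 9: x=[7.0282] v=[-3.3165]
Step 10: x=[6.5723] v=[-3.0395]
Step 11: x=[6.1774] v=[-2.6326]
Step 12: x=[5.8604] v=[-2.1132]
Step 13: x=[5.6349] v=[-1.5034]
Step 14: x=[5.5105] v=[-0.8293]
Step 15: x=[5.4925] v=[-0.1198]
Step 16: x=[5.5817] v=[0.5948]
First v>=0 after going negative at step 16, time=2.4000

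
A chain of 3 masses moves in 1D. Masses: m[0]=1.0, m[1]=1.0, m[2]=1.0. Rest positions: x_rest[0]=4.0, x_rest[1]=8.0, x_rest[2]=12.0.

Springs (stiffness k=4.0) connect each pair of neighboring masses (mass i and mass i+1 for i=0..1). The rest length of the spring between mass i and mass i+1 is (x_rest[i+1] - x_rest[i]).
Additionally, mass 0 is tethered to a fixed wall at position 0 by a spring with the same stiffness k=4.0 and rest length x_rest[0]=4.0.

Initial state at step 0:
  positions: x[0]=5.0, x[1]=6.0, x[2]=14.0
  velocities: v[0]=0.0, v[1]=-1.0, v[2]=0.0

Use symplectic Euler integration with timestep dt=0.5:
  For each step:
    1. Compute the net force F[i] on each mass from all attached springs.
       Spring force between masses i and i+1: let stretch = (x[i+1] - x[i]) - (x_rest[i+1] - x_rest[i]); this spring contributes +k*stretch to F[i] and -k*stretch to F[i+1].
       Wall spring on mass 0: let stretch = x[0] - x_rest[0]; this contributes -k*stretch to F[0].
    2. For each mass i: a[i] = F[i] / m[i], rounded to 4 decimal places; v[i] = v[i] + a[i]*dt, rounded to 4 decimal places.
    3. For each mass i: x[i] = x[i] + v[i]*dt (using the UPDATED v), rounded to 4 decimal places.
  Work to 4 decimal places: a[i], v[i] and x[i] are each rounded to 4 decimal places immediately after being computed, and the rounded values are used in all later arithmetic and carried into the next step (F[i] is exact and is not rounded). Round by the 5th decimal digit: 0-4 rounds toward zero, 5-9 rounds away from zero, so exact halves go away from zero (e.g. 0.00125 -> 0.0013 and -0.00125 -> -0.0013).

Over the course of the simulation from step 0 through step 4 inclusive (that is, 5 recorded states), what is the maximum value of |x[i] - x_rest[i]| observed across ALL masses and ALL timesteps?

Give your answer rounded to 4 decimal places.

Step 0: x=[5.0000 6.0000 14.0000] v=[0.0000 -1.0000 0.0000]
Step 1: x=[1.0000 12.5000 10.0000] v=[-8.0000 13.0000 -8.0000]
Step 2: x=[7.5000 5.0000 12.5000] v=[13.0000 -15.0000 5.0000]
Step 3: x=[4.0000 7.5000 11.5000] v=[-7.0000 5.0000 -2.0000]
Step 4: x=[0.0000 10.5000 10.5000] v=[-8.0000 6.0000 -2.0000]
Max displacement = 4.5000

Answer: 4.5000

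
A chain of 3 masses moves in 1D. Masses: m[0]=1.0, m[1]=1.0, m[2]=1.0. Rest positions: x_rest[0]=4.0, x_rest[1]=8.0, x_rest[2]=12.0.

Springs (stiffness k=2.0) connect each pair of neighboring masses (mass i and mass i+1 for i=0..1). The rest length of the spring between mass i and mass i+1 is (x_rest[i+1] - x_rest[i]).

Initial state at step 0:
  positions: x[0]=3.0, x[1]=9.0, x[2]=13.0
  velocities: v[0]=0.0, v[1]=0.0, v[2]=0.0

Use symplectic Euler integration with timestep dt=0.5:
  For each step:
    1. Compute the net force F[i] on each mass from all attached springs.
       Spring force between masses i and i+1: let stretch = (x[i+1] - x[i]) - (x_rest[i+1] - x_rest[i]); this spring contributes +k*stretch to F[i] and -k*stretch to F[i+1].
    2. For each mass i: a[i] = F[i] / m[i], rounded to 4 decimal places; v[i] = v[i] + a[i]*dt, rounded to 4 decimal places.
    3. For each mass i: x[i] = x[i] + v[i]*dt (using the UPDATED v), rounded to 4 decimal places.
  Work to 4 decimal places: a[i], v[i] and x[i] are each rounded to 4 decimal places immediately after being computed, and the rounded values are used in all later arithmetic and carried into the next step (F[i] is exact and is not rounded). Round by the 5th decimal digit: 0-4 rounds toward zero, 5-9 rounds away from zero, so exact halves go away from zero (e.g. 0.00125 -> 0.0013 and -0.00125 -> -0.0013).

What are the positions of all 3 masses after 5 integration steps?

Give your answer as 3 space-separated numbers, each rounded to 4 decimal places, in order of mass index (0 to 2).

Step 0: x=[3.0000 9.0000 13.0000] v=[0.0000 0.0000 0.0000]
Step 1: x=[4.0000 8.0000 13.0000] v=[2.0000 -2.0000 0.0000]
Step 2: x=[5.0000 7.5000 12.5000] v=[2.0000 -1.0000 -1.0000]
Step 3: x=[5.2500 8.2500 11.5000] v=[0.5000 1.5000 -2.0000]
Step 4: x=[5.0000 9.1250 10.8750] v=[-0.5000 1.7500 -1.2500]
Step 5: x=[4.8125 8.8125 11.3750] v=[-0.3750 -0.6250 1.0000]

Answer: 4.8125 8.8125 11.3750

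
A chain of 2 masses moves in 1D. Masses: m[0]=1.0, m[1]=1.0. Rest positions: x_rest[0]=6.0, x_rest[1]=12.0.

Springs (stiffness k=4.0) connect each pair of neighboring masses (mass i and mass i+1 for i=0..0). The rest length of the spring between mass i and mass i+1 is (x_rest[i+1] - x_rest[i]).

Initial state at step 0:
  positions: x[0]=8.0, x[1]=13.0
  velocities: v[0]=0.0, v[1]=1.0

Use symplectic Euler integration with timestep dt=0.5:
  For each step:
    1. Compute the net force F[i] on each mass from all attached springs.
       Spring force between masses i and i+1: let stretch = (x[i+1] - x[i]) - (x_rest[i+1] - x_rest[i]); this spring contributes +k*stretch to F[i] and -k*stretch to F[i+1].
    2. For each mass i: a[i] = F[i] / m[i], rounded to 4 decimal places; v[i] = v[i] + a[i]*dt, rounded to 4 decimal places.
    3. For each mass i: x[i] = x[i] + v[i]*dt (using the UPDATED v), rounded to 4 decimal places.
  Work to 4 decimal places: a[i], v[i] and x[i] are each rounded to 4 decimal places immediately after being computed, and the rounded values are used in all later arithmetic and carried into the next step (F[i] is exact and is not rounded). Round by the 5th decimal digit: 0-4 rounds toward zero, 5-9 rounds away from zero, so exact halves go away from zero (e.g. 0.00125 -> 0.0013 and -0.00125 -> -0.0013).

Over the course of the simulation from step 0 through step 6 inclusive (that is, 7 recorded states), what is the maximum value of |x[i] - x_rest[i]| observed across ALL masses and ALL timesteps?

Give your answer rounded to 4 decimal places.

Answer: 3.5000

Derivation:
Step 0: x=[8.0000 13.0000] v=[0.0000 1.0000]
Step 1: x=[7.0000 14.5000] v=[-2.0000 3.0000]
Step 2: x=[7.5000 14.5000] v=[1.0000 0.0000]
Step 3: x=[9.0000 13.5000] v=[3.0000 -2.0000]
Step 4: x=[9.0000 14.0000] v=[0.0000 1.0000]
Step 5: x=[8.0000 15.5000] v=[-2.0000 3.0000]
Step 6: x=[8.5000 15.5000] v=[1.0000 0.0000]
Max displacement = 3.5000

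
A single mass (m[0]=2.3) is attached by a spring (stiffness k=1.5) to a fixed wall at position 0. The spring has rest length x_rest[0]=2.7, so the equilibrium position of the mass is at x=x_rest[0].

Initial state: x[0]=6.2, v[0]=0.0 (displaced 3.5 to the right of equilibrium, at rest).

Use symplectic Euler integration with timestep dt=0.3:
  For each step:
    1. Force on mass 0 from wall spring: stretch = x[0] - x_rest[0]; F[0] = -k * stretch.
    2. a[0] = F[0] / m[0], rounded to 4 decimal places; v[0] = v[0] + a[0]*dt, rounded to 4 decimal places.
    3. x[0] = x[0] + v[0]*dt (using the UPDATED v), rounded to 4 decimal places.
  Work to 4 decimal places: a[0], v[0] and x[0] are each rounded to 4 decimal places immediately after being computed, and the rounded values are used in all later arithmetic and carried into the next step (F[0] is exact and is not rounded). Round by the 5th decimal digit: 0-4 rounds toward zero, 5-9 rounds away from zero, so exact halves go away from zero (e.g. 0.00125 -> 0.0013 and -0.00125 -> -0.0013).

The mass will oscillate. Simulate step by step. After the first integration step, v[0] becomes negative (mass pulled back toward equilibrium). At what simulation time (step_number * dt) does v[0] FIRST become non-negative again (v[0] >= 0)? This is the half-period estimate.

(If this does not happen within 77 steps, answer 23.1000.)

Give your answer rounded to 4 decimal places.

Step 0: x=[6.2000] v=[0.0000]
Step 1: x=[5.9946] v=[-0.6848]
Step 2: x=[5.5958] v=[-1.3294]
Step 3: x=[5.0270] v=[-1.8960]
Step 4: x=[4.3216] v=[-2.3513]
Step 5: x=[3.5210] v=[-2.6686]
Step 6: x=[2.6722] v=[-2.8292]
Step 7: x=[1.8251] v=[-2.8238]
Step 8: x=[1.0293] v=[-2.6526]
Step 9: x=[0.3316] v=[-2.3257]
Step 10: x=[-0.2271] v=[-1.8623]
Step 11: x=[-0.6140] v=[-1.2896]
Step 12: x=[-0.8064] v=[-0.6412]
Step 13: x=[-0.7930] v=[0.0448]
First v>=0 after going negative at step 13, time=3.9000

Answer: 3.9000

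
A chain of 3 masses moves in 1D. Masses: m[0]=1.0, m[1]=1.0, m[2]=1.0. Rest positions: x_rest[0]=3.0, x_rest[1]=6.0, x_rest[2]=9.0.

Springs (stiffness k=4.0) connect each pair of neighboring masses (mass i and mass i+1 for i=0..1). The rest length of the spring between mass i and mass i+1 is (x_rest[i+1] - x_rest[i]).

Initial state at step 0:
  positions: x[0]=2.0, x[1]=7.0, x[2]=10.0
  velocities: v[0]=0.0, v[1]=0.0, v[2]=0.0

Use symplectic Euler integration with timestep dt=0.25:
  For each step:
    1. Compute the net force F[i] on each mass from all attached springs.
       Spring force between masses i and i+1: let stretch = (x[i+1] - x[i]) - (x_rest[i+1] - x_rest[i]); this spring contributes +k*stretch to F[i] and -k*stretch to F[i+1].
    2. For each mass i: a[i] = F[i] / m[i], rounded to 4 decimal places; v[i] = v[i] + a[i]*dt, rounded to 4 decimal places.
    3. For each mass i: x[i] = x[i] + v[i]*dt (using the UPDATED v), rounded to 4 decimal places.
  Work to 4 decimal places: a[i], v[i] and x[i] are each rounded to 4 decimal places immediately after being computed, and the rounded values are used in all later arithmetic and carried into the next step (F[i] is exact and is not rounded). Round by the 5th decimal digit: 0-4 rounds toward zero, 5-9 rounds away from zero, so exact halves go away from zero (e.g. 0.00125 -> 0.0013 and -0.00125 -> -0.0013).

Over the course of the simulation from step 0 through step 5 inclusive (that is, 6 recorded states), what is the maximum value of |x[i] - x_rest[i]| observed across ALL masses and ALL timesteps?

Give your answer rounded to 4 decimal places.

Step 0: x=[2.0000 7.0000 10.0000] v=[0.0000 0.0000 0.0000]
Step 1: x=[2.5000 6.5000 10.0000] v=[2.0000 -2.0000 0.0000]
Step 2: x=[3.2500 5.8750 9.8750] v=[3.0000 -2.5000 -0.5000]
Step 3: x=[3.9063 5.5938 9.5000] v=[2.6250 -1.1250 -1.5000]
Step 4: x=[4.2344 5.8672 8.8985] v=[1.3125 1.0937 -2.4062]
Step 5: x=[4.2207 6.4903 8.2891] v=[-0.0547 2.4922 -2.4375]
Max displacement = 1.2344

Answer: 1.2344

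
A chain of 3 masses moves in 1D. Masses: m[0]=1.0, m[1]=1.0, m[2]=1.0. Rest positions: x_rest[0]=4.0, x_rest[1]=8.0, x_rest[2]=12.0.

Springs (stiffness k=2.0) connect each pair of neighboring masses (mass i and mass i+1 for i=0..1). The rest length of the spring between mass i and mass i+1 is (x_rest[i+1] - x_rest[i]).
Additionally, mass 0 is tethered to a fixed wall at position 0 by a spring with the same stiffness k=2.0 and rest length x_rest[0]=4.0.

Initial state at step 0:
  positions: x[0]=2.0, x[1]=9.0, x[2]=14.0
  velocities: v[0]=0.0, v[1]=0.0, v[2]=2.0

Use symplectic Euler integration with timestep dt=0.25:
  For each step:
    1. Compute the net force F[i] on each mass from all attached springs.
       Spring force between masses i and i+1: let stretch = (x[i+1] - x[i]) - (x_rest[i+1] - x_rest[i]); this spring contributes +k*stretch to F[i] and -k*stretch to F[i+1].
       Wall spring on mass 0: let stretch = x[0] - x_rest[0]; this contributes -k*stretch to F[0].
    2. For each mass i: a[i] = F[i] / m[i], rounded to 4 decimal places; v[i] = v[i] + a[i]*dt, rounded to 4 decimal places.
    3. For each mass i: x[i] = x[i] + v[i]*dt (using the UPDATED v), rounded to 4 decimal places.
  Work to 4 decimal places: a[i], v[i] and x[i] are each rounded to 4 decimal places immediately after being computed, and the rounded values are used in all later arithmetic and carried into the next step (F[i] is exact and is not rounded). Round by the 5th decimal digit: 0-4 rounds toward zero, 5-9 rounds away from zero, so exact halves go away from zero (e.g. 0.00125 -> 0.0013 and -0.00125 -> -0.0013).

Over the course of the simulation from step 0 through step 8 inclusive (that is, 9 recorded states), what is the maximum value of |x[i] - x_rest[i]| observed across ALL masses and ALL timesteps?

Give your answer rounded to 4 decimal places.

Answer: 3.1158

Derivation:
Step 0: x=[2.0000 9.0000 14.0000] v=[0.0000 0.0000 2.0000]
Step 1: x=[2.6250 8.7500 14.3750] v=[2.5000 -1.0000 1.5000]
Step 2: x=[3.6875 8.4375 14.5469] v=[4.2500 -1.2500 0.6875]
Step 3: x=[4.8828 8.2949 14.4551] v=[4.7813 -0.5703 -0.3672]
Step 4: x=[5.8943 8.4959 14.0933] v=[4.0460 0.8038 -1.4473]
Step 5: x=[6.4942 9.0713 13.5318] v=[2.3997 2.3017 -2.2460]
Step 6: x=[6.6045 9.8822 12.9127] v=[0.4412 3.2434 -2.4763]
Step 7: x=[6.2990 10.6622 12.4148] v=[-1.2222 3.1198 -1.9916]
Step 8: x=[5.7515 11.1158 12.1978] v=[-2.1901 1.8145 -0.8679]
Max displacement = 3.1158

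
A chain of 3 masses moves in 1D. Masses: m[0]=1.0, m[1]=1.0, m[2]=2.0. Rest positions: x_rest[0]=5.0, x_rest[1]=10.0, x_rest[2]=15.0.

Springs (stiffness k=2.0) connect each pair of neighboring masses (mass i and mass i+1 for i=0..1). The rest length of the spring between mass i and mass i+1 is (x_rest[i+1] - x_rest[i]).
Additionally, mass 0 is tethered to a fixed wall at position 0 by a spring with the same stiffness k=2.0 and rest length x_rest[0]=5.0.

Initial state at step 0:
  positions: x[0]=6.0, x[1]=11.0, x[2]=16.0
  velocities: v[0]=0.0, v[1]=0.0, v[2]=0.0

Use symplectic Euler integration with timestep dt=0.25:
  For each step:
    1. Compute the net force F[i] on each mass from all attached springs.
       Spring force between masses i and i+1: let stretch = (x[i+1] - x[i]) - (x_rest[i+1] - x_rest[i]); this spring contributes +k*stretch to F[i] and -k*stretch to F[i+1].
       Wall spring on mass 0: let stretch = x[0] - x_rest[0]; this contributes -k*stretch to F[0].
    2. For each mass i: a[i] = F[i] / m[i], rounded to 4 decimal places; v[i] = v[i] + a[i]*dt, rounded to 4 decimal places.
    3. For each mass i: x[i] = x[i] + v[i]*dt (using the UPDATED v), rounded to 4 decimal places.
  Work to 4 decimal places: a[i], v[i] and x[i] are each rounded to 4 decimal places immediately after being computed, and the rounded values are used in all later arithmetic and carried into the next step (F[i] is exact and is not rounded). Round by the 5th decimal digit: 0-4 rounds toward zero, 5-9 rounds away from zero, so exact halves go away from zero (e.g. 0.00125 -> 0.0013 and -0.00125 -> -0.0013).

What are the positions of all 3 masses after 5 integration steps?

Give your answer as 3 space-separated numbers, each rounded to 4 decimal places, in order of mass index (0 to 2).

Step 0: x=[6.0000 11.0000 16.0000] v=[0.0000 0.0000 0.0000]
Step 1: x=[5.8750 11.0000 16.0000] v=[-0.5000 0.0000 0.0000]
Step 2: x=[5.6563 10.9844 16.0000] v=[-0.8750 -0.0625 0.0000]
Step 3: x=[5.3965 10.9297 15.9990] v=[-1.0391 -0.2188 -0.0039]
Step 4: x=[5.1538 10.8170 15.9937] v=[-0.9708 -0.4508 -0.0212]
Step 5: x=[4.9748 10.6435 15.9774] v=[-0.7161 -0.6941 -0.0654]

Answer: 4.9748 10.6435 15.9774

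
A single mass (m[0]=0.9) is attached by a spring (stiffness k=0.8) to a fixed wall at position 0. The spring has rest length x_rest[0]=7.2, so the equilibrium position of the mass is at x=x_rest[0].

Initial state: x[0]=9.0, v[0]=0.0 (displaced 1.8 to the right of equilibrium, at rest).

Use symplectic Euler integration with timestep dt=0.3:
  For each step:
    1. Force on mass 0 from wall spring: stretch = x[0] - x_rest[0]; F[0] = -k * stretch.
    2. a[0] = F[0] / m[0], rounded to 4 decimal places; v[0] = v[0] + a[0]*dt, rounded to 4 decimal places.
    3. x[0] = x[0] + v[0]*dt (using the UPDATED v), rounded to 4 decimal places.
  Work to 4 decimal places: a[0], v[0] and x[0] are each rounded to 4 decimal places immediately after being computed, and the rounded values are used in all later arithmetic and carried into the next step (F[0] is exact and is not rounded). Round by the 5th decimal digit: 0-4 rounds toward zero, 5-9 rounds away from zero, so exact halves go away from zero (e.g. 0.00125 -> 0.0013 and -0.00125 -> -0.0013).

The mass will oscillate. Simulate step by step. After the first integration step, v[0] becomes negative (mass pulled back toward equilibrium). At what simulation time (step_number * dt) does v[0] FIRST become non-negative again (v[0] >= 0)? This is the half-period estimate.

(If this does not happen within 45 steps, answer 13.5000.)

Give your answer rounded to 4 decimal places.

Step 0: x=[9.0000] v=[0.0000]
Step 1: x=[8.8560] v=[-0.4800]
Step 2: x=[8.5795] v=[-0.9216]
Step 3: x=[8.1927] v=[-1.2895]
Step 4: x=[7.7264] v=[-1.5542]
Step 5: x=[7.2180] v=[-1.6946]
Step 6: x=[6.7082] v=[-1.6994]
Step 7: x=[6.2377] v=[-1.5682]
Step 8: x=[5.8442] v=[-1.3116]
Step 9: x=[5.5592] v=[-0.9500]
Step 10: x=[5.4055] v=[-0.5125]
Step 11: x=[5.3953] v=[-0.0340]
Step 12: x=[5.5295] v=[0.4473]
First v>=0 after going negative at step 12, time=3.6000

Answer: 3.6000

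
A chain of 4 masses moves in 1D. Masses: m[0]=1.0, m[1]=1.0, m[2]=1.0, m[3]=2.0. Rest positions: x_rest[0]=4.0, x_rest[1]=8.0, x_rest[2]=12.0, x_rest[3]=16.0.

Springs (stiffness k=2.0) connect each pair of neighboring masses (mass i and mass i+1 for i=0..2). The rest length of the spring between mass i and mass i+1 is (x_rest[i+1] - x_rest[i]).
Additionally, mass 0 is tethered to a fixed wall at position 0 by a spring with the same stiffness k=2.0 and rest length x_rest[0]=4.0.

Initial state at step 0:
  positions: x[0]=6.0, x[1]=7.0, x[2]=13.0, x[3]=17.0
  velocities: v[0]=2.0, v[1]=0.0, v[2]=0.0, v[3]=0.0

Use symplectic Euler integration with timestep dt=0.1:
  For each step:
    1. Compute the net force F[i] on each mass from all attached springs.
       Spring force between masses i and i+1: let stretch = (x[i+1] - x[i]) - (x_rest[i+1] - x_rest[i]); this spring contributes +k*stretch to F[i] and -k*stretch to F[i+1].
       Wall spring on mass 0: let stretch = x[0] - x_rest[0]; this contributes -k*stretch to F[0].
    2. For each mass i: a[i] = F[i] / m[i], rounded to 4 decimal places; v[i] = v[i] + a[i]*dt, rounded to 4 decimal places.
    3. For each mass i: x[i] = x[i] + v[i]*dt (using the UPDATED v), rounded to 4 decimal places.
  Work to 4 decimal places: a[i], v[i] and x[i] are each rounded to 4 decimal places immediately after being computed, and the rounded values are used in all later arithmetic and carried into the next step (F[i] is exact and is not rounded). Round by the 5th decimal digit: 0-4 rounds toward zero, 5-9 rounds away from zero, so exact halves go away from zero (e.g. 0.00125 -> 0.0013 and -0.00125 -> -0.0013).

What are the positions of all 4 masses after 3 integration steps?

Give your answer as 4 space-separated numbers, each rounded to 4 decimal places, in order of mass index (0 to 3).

Answer: 5.9980 7.5821 12.7778 16.9980

Derivation:
Step 0: x=[6.0000 7.0000 13.0000 17.0000] v=[2.0000 0.0000 0.0000 0.0000]
Step 1: x=[6.1000 7.1000 12.9600 17.0000] v=[1.0000 1.0000 -0.4000 0.0000]
Step 2: x=[6.0980 7.2972 12.8836 16.9996] v=[-0.0200 1.9720 -0.7640 -0.0040]
Step 3: x=[5.9980 7.5821 12.7778 16.9980] v=[-0.9998 2.8494 -1.0581 -0.0156]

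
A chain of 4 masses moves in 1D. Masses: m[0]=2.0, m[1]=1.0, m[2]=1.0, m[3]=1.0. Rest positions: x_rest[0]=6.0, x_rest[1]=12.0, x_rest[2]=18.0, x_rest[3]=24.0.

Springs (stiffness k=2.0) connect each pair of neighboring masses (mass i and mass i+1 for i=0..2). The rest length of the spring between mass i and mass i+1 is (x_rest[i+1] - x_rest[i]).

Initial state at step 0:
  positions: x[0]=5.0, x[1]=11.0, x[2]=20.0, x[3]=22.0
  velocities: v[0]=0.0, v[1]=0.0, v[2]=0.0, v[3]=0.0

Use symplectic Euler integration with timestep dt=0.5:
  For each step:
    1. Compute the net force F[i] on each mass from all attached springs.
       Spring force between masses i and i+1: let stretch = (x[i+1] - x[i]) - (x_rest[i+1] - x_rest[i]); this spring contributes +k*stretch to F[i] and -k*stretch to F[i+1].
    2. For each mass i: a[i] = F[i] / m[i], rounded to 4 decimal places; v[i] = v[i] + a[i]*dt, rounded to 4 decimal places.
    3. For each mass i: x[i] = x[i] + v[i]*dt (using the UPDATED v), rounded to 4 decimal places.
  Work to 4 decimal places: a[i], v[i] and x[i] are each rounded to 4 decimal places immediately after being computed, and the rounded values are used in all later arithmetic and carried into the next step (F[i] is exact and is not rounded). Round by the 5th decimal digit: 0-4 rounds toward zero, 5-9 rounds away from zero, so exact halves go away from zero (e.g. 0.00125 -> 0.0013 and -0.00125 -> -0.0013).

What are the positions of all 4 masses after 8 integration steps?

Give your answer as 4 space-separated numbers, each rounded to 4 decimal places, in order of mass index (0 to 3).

Answer: 6.0378 9.3509 18.6657 22.9086

Derivation:
Step 0: x=[5.0000 11.0000 20.0000 22.0000] v=[0.0000 0.0000 0.0000 0.0000]
Step 1: x=[5.0000 12.5000 16.5000 24.0000] v=[0.0000 3.0000 -7.0000 4.0000]
Step 2: x=[5.3750 12.2500 14.7500 25.2500] v=[0.7500 -0.5000 -3.5000 2.5000]
Step 3: x=[5.9688 9.8125 17.0000 24.2500] v=[1.1875 -4.8750 4.5000 -2.0000]
Step 4: x=[6.0235 9.0469 19.2813 22.6250] v=[0.1094 -1.5312 4.5625 -3.2500]
Step 5: x=[5.3341 11.8868 18.1172 22.3282] v=[-1.3789 5.6798 -2.3282 -0.5937]
Step 6: x=[4.7828 14.5656 15.9434 22.9259] v=[-1.1026 5.3575 -4.3476 1.1953]
Step 7: x=[5.1772 13.0419 16.5720 23.0323] v=[0.7888 -3.0475 1.2571 0.2128]
Step 8: x=[6.0378 9.3509 18.6657 22.9086] v=[1.7212 -7.3821 4.1873 -0.2475]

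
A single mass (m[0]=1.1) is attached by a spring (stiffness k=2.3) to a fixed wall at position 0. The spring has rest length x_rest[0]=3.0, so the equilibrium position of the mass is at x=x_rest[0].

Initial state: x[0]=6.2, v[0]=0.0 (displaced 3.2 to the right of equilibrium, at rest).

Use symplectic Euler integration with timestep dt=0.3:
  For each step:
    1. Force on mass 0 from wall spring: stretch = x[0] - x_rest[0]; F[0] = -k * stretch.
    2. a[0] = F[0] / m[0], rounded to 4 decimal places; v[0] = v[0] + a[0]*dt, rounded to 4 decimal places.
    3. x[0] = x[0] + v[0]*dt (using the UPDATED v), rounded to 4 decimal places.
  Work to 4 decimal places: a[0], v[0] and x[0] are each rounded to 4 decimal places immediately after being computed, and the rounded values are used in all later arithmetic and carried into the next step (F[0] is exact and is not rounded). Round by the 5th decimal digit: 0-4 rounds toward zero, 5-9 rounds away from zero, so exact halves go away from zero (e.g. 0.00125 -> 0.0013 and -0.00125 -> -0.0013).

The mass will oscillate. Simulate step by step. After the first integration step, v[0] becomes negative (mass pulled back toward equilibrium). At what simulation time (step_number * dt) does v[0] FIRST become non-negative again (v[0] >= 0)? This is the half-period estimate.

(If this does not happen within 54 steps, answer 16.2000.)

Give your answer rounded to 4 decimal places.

Step 0: x=[6.2000] v=[0.0000]
Step 1: x=[5.5978] v=[-2.0073]
Step 2: x=[4.5068] v=[-3.6368]
Step 3: x=[3.1322] v=[-4.5820]
Step 4: x=[1.7327] v=[-4.6649]
Step 5: x=[0.5717] v=[-3.8700]
Step 6: x=[-0.1323] v=[-2.3468]
Step 7: x=[-0.2469] v=[-0.3820]
Step 8: x=[0.2495] v=[1.6547]
First v>=0 after going negative at step 8, time=2.4000

Answer: 2.4000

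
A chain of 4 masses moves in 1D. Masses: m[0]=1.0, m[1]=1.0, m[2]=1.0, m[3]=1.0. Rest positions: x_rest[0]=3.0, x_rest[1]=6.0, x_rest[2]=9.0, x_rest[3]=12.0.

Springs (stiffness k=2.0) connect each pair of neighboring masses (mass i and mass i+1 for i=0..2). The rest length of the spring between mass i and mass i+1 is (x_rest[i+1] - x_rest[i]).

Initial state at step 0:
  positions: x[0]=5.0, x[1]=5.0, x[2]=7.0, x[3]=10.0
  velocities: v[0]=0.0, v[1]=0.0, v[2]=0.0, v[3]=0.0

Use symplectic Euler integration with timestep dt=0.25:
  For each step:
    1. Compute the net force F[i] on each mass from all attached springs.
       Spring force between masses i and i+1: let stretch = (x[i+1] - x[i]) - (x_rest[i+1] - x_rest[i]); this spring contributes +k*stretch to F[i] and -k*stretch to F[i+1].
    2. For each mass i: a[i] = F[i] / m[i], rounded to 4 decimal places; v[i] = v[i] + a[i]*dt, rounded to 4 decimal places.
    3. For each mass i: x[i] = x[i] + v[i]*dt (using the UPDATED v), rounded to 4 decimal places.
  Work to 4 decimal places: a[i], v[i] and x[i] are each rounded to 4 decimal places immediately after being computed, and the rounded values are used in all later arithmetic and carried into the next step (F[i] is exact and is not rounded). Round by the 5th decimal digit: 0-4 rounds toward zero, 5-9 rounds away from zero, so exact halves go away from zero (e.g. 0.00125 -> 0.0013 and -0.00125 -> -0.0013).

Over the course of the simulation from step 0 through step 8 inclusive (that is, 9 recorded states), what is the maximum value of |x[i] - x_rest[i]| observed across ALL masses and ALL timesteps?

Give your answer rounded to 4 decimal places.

Step 0: x=[5.0000 5.0000 7.0000 10.0000] v=[0.0000 0.0000 0.0000 0.0000]
Step 1: x=[4.6250 5.2500 7.1250 10.0000] v=[-1.5000 1.0000 0.5000 0.0000]
Step 2: x=[3.9531 5.6563 7.3750 10.0156] v=[-2.6875 1.6250 1.0000 0.0625]
Step 3: x=[3.1191 6.0645 7.7403 10.0762] v=[-3.3359 1.6328 1.4610 0.2422]
Step 4: x=[2.2783 6.3140 8.1881 10.2198] v=[-3.3632 0.9980 1.7911 0.5743]
Step 5: x=[1.5670 6.2933 8.6556 10.4844] v=[-2.8454 -0.0828 1.8699 1.0585]
Step 6: x=[1.0714 5.9771 9.0564 10.8954] v=[-1.9823 -1.2648 1.6032 1.6441]
Step 7: x=[0.8140 5.4326 9.3022 11.4516] v=[-1.0295 -2.1780 0.9831 2.2246]
Step 8: x=[0.7590 4.7945 9.3330 12.1141] v=[-0.2202 -2.5525 0.1230 2.6499]
Max displacement = 2.2410

Answer: 2.2410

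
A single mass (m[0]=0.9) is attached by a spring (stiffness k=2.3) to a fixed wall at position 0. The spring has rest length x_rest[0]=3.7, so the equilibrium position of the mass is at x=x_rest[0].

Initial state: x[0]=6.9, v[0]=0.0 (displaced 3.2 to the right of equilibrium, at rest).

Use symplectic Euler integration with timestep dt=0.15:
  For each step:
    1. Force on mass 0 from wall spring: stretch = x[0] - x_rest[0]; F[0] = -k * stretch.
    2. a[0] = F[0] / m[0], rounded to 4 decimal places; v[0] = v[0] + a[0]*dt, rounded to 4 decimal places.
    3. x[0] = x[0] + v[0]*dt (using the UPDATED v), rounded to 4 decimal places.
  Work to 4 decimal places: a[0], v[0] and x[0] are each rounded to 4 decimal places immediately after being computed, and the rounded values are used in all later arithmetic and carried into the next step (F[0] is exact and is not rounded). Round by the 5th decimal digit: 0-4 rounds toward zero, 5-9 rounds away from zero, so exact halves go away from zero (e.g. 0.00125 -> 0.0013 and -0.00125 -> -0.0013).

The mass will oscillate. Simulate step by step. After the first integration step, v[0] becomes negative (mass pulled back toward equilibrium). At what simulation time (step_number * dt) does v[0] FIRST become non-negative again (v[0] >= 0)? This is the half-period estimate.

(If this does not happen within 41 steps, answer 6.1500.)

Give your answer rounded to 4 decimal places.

Answer: 2.1000

Derivation:
Step 0: x=[6.9000] v=[0.0000]
Step 1: x=[6.7160] v=[-1.2267]
Step 2: x=[6.3586] v=[-2.3828]
Step 3: x=[5.8483] v=[-3.4019]
Step 4: x=[5.2145] v=[-4.2254]
Step 5: x=[4.4936] v=[-4.8060]
Step 6: x=[3.7271] v=[-5.1102]
Step 7: x=[2.9590] v=[-5.1206]
Step 8: x=[2.2335] v=[-4.8365]
Step 9: x=[1.5924] v=[-4.2743]
Step 10: x=[1.0724] v=[-3.4664]
Step 11: x=[0.7035] v=[-2.4592]
Step 12: x=[0.5069] v=[-1.3105]
Step 13: x=[0.4939] v=[-0.0865]
Step 14: x=[0.6653] v=[1.1425]
First v>=0 after going negative at step 14, time=2.1000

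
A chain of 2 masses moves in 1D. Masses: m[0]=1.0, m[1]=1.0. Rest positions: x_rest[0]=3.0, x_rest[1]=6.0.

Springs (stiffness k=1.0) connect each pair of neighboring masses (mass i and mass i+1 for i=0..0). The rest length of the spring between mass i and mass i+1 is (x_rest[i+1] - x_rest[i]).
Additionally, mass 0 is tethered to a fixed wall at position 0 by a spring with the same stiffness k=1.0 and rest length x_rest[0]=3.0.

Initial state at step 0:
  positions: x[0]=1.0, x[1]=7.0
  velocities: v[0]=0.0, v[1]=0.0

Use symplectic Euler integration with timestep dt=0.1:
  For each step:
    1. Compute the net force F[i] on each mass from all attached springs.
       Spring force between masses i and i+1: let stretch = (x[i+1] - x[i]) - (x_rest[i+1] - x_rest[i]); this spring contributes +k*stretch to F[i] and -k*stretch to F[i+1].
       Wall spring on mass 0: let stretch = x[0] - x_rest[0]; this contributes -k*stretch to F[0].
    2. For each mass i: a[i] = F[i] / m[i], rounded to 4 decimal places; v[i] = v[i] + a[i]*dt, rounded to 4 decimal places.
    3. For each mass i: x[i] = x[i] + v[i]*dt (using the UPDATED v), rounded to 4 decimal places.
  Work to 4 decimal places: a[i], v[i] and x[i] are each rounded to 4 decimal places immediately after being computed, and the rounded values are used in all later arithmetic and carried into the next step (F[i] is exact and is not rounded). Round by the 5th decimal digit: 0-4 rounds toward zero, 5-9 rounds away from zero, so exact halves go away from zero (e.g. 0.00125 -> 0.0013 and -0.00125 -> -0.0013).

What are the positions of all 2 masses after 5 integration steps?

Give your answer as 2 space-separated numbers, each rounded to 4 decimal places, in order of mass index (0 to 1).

Step 0: x=[1.0000 7.0000] v=[0.0000 0.0000]
Step 1: x=[1.0500 6.9700] v=[0.5000 -0.3000]
Step 2: x=[1.1487 6.9108] v=[0.9870 -0.5920]
Step 3: x=[1.2935 6.8240] v=[1.4483 -0.8682]
Step 4: x=[1.4807 6.7119] v=[1.8720 -1.1213]
Step 5: x=[1.7054 6.5775] v=[2.2471 -1.3444]

Answer: 1.7054 6.5775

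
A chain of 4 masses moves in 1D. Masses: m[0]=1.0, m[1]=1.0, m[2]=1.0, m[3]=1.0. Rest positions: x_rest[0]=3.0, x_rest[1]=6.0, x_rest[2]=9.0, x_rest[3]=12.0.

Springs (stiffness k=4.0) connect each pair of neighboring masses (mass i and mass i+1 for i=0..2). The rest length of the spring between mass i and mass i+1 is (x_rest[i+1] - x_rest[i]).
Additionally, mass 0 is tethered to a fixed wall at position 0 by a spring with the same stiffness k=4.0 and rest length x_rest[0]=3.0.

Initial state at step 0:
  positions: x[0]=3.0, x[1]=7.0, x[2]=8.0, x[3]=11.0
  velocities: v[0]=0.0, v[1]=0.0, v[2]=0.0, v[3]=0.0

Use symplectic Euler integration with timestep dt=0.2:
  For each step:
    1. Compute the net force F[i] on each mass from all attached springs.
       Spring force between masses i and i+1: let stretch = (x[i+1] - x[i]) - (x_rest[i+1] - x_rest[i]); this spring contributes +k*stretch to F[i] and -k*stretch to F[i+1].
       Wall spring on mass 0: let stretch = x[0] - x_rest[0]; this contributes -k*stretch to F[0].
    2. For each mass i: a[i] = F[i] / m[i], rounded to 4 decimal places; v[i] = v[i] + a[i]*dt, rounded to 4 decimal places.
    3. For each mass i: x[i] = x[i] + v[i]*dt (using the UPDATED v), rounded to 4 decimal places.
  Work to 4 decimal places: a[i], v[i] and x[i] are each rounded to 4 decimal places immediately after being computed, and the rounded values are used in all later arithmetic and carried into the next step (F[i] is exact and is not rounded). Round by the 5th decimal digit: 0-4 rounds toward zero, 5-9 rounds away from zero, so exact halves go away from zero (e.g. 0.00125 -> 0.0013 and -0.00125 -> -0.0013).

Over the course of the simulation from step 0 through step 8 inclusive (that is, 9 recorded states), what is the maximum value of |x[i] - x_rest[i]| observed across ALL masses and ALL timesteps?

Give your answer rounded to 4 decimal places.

Step 0: x=[3.0000 7.0000 8.0000 11.0000] v=[0.0000 0.0000 0.0000 0.0000]
Step 1: x=[3.1600 6.5200 8.3200 11.0000] v=[0.8000 -2.4000 1.6000 0.0000]
Step 2: x=[3.3520 5.7904 8.7808 11.0512] v=[0.9600 -3.6480 2.3040 0.2560]
Step 3: x=[3.3978 5.1491 9.1264 11.2191] v=[0.2291 -3.2064 1.7280 0.8397]
Step 4: x=[3.1802 4.8640 9.1705 11.5322] v=[-1.0881 -1.4256 0.2203 1.5655]
Step 5: x=[2.7232 4.9985 8.9034 11.9474] v=[-2.2852 0.6726 -1.3355 2.0761]
Step 6: x=[2.1945 5.3938 8.4986 12.3556] v=[-2.6435 1.9763 -2.0242 2.0409]
Step 7: x=[1.8266 5.7739 8.2141 12.6267] v=[-1.8397 1.9007 -1.4224 1.3553]
Step 8: x=[1.7980 5.9129 8.2452 12.6717] v=[-0.1431 0.6950 0.1555 0.2252]
Max displacement = 1.2020

Answer: 1.2020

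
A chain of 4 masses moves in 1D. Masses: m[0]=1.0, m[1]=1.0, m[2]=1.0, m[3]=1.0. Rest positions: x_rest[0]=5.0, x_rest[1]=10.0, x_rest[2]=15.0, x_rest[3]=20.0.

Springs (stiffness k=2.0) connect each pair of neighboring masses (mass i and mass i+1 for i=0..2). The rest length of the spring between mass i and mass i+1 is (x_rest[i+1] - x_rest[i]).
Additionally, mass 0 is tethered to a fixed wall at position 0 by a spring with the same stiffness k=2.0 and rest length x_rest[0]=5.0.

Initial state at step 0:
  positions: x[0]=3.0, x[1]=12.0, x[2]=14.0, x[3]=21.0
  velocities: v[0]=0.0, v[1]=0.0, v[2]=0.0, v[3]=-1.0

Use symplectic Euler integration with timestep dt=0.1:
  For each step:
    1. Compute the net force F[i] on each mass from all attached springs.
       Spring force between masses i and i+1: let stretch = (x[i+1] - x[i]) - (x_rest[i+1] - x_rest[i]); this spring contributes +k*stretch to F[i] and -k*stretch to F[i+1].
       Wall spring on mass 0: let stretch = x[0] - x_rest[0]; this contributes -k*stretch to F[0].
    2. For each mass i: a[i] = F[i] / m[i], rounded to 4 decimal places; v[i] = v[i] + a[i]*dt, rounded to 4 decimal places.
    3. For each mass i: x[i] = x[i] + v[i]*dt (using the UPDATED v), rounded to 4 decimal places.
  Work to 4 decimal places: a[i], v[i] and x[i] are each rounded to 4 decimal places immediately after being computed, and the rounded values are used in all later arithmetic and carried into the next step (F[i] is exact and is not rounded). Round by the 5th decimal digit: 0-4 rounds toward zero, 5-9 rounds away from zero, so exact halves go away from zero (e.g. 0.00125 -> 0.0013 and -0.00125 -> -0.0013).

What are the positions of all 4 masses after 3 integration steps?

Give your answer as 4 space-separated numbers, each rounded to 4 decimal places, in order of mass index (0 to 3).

Step 0: x=[3.0000 12.0000 14.0000 21.0000] v=[0.0000 0.0000 0.0000 -1.0000]
Step 1: x=[3.1200 11.8600 14.1000 20.8600] v=[1.2000 -1.4000 1.0000 -1.4000]
Step 2: x=[3.3524 11.5900 14.2904 20.6848] v=[2.3240 -2.7000 1.9040 -1.7520]
Step 3: x=[3.6825 11.2093 14.5547 20.4817] v=[3.3010 -3.8074 2.6428 -2.0309]

Answer: 3.6825 11.2093 14.5547 20.4817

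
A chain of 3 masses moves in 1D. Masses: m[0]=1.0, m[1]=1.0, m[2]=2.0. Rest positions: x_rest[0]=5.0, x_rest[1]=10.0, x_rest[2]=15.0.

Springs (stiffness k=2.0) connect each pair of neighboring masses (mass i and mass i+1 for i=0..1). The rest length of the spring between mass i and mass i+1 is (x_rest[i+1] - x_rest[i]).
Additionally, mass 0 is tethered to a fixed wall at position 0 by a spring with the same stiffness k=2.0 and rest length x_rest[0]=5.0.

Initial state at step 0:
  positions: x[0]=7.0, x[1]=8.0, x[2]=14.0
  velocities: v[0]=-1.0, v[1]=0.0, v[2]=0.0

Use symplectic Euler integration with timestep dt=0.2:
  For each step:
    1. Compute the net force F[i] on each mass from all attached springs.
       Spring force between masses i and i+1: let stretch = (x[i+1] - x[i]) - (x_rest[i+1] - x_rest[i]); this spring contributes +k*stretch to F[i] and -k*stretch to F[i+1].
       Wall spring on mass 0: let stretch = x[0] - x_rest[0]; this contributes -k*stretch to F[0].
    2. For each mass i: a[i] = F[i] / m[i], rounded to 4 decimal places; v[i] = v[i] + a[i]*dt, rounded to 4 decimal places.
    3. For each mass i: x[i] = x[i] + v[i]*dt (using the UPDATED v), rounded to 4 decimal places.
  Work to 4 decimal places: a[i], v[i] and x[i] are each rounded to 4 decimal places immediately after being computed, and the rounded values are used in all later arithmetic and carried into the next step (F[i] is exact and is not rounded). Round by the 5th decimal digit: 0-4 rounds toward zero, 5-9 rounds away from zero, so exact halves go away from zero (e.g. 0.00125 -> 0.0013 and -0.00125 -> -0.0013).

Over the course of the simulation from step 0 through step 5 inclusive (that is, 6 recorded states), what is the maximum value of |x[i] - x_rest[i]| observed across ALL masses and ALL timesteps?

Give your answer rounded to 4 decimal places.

Answer: 2.5441

Derivation:
Step 0: x=[7.0000 8.0000 14.0000] v=[-1.0000 0.0000 0.0000]
Step 1: x=[6.3200 8.4000 13.9600] v=[-3.4000 2.0000 -0.2000]
Step 2: x=[5.3008 9.0784 13.8976] v=[-5.0960 3.3920 -0.3120]
Step 3: x=[4.1597 9.8401 13.8424] v=[-5.7053 3.8086 -0.2758]
Step 4: x=[3.1403 10.4676 13.8271] v=[-5.0970 3.1374 -0.0763]
Step 5: x=[2.4559 10.7777 13.8775] v=[-3.4222 1.5503 0.2518]
Max displacement = 2.5441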